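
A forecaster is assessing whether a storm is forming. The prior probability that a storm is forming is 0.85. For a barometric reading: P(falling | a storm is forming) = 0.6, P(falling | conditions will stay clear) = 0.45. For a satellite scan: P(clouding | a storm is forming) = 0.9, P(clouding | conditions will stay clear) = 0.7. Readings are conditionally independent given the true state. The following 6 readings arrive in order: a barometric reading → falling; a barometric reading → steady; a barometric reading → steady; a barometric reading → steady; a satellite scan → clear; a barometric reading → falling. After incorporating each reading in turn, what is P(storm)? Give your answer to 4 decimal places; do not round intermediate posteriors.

0.5637

Each posterior becomes the prior for the next update.
After a barometric reading='falling': P(storm) = 0.6·0.8500 / (0.6·0.8500 + 0.45·0.1500) ≈ 0.8831
After a barometric reading='steady': P(storm) = 0.4·0.8831 / (0.4·0.8831 + 0.55·0.1169) ≈ 0.8460
After a barometric reading='steady': P(storm) = 0.4·0.8460 / (0.4·0.8460 + 0.55·0.1540) ≈ 0.7999
After a barometric reading='steady': P(storm) = 0.4·0.7999 / (0.4·0.7999 + 0.55·0.2001) ≈ 0.7440
After a satellite scan='clear': P(storm) = 0.1·0.7440 / (0.1·0.7440 + 0.3·0.2560) ≈ 0.4921
After a barometric reading='falling': P(storm) = 0.6·0.4921 / (0.6·0.4921 + 0.45·0.5079) ≈ 0.5637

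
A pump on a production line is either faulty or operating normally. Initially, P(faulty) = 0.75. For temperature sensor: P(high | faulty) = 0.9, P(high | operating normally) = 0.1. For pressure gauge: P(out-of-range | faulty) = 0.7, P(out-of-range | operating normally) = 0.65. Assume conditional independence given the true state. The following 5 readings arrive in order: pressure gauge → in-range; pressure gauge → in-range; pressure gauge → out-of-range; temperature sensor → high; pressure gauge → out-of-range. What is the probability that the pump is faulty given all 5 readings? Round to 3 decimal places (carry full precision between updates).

After pressure gauge='in-range': P(faulty) = 0.3·0.7500 / (0.3·0.7500 + 0.35·0.2500) ≈ 0.7200
After pressure gauge='in-range': P(faulty) = 0.3·0.7200 / (0.3·0.7200 + 0.35·0.2800) ≈ 0.6879
After pressure gauge='out-of-range': P(faulty) = 0.7·0.6879 / (0.7·0.6879 + 0.65·0.3121) ≈ 0.7036
After temperature sensor='high': P(faulty) = 0.9·0.7036 / (0.9·0.7036 + 0.1·0.2964) ≈ 0.9553
After pressure gauge='out-of-range': P(faulty) = 0.7·0.9553 / (0.7·0.9553 + 0.65·0.0447) ≈ 0.9583

0.958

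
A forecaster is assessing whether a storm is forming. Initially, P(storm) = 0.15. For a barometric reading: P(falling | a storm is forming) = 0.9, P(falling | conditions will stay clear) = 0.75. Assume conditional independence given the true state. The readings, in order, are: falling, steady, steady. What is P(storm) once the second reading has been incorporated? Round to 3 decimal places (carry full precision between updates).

After 'falling': P(storm) = 0.9·0.1500 / (0.9·0.1500 + 0.75·0.8500) ≈ 0.1748
After 'steady': P(storm) = 0.1·0.1748 / (0.1·0.1748 + 0.25·0.8252) ≈ 0.0781

0.078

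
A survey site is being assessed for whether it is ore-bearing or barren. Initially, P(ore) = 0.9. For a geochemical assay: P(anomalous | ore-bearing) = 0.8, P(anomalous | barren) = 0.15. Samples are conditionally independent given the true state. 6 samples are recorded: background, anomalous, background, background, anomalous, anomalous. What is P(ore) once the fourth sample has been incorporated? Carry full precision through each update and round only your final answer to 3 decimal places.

0.385

Apply Bayes' rule sequentially, carrying P(ore) forward.
After 'background': P(ore) = 0.2·0.9000 / (0.2·0.9000 + 0.85·0.1000) ≈ 0.6792
After 'anomalous': P(ore) = 0.8·0.6792 / (0.8·0.6792 + 0.15·0.3208) ≈ 0.9187
After 'background': P(ore) = 0.2·0.9187 / (0.2·0.9187 + 0.85·0.0813) ≈ 0.7266
After 'background': P(ore) = 0.2·0.7266 / (0.2·0.7266 + 0.85·0.2734) ≈ 0.3847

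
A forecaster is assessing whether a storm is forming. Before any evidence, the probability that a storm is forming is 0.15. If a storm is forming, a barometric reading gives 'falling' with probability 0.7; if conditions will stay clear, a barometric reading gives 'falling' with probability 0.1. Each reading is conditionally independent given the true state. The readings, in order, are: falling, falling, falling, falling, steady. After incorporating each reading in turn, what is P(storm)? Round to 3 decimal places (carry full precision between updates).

0.993

After 'falling': P(storm) = 0.7·0.1500 / (0.7·0.1500 + 0.1·0.8500) ≈ 0.5526
After 'falling': P(storm) = 0.7·0.5526 / (0.7·0.5526 + 0.1·0.4474) ≈ 0.8963
After 'falling': P(storm) = 0.7·0.8963 / (0.7·0.8963 + 0.1·0.1037) ≈ 0.9837
After 'falling': P(storm) = 0.7·0.9837 / (0.7·0.9837 + 0.1·0.0163) ≈ 0.9976
After 'steady': P(storm) = 0.3·0.9976 / (0.3·0.9976 + 0.9·0.0024) ≈ 0.9930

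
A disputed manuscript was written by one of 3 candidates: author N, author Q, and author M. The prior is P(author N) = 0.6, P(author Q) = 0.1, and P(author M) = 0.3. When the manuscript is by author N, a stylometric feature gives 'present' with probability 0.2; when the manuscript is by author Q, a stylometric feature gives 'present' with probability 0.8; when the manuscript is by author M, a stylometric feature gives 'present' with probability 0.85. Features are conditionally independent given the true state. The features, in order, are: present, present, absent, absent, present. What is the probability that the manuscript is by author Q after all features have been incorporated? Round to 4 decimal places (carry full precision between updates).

0.2210

After 'present': normaliser = 0.2·0.6000 + 0.8·0.1000 + 0.85·0.3000; P(author N) ≈ 0.2637, P(author Q) ≈ 0.1758, P(author M) ≈ 0.5604
After 'present': normaliser = 0.2·0.2637 + 0.8·0.1758 + 0.85·0.5604; P(author N) ≈ 0.0788, P(author Q) ≈ 0.2100, P(author M) ≈ 0.7112
After 'absent': normaliser = 0.8·0.0788 + 0.2·0.2100 + 0.15·0.7112; P(author N) ≈ 0.2976, P(author Q) ≈ 0.1984, P(author M) ≈ 0.5040
After 'absent': normaliser = 0.8·0.2976 + 0.2·0.1984 + 0.15·0.5040; P(author N) ≈ 0.6738, P(author Q) ≈ 0.1123, P(author M) ≈ 0.2139
After 'present': normaliser = 0.2·0.6738 + 0.8·0.1123 + 0.85·0.2139; P(author N) ≈ 0.3316, P(author Q) ≈ 0.2210, P(author M) ≈ 0.4474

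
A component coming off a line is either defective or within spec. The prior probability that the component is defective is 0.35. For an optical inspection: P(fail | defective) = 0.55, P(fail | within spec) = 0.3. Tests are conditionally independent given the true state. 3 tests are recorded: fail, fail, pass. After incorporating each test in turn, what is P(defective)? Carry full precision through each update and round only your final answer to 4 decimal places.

After 'fail': P(defective) = 0.55·0.3500 / (0.55·0.3500 + 0.3·0.6500) ≈ 0.4968
After 'fail': P(defective) = 0.55·0.4968 / (0.55·0.4968 + 0.3·0.5032) ≈ 0.6441
After 'pass': P(defective) = 0.45·0.6441 / (0.45·0.6441 + 0.7·0.3559) ≈ 0.5378

0.5378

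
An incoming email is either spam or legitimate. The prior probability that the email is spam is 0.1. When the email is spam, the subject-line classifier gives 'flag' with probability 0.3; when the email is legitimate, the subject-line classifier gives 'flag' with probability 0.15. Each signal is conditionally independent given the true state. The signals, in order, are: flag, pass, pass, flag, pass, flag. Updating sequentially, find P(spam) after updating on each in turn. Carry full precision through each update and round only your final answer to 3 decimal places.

0.332

Each posterior becomes the prior for the next update.
After 'flag': P(spam) = 0.3·0.1000 / (0.3·0.1000 + 0.15·0.9000) ≈ 0.1818
After 'pass': P(spam) = 0.7·0.1818 / (0.7·0.1818 + 0.85·0.8182) ≈ 0.1547
After 'pass': P(spam) = 0.7·0.1547 / (0.7·0.1547 + 0.85·0.8453) ≈ 0.1310
After 'flag': P(spam) = 0.3·0.1310 / (0.3·0.1310 + 0.15·0.8690) ≈ 0.2316
After 'pass': P(spam) = 0.7·0.2316 / (0.7·0.2316 + 0.85·0.7684) ≈ 0.1989
After 'flag': P(spam) = 0.3·0.1989 / (0.3·0.1989 + 0.15·0.8011) ≈ 0.3318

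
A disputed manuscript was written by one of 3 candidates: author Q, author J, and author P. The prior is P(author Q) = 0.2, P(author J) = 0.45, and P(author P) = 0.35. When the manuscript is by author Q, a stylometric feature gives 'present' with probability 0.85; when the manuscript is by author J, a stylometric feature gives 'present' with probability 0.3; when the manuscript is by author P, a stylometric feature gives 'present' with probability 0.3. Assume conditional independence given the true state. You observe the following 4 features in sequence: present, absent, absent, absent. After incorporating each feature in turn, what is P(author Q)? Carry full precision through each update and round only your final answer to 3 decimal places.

Apply Bayes' rule sequentially, carrying P(author Q) forward.
After 'present': normaliser = 0.85·0.2000 + 0.3·0.4500 + 0.3·0.3500; P(author Q) ≈ 0.4146, P(author J) ≈ 0.3293, P(author P) ≈ 0.2561
After 'absent': normaliser = 0.15·0.4146 + 0.7·0.3293 + 0.7·0.2561; P(author Q) ≈ 0.1318, P(author J) ≈ 0.4884, P(author P) ≈ 0.3798
After 'absent': normaliser = 0.15·0.1318 + 0.7·0.4884 + 0.7·0.3798; P(author Q) ≈ 0.0315, P(author J) ≈ 0.5448, P(author P) ≈ 0.4237
After 'absent': normaliser = 0.15·0.0315 + 0.7·0.5448 + 0.7·0.4237; P(author Q) ≈ 0.0069, P(author J) ≈ 0.5586, P(author P) ≈ 0.4345

0.007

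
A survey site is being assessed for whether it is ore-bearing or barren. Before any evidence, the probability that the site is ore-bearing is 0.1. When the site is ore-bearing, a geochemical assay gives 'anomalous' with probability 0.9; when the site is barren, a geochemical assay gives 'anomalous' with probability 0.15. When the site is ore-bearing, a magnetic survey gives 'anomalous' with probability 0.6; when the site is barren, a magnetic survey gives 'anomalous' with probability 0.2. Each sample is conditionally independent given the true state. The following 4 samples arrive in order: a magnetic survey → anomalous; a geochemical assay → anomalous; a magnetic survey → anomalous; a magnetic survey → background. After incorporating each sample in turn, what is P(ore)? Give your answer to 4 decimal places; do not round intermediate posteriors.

0.7500

After a magnetic survey='anomalous': P(ore) = 0.6·0.1000 / (0.6·0.1000 + 0.2·0.9000) ≈ 0.2500
After a geochemical assay='anomalous': P(ore) = 0.9·0.2500 / (0.9·0.2500 + 0.15·0.7500) ≈ 0.6667
After a magnetic survey='anomalous': P(ore) = 0.6·0.6667 / (0.6·0.6667 + 0.2·0.3333) ≈ 0.8571
After a magnetic survey='background': P(ore) = 0.4·0.8571 / (0.4·0.8571 + 0.8·0.1429) ≈ 0.7500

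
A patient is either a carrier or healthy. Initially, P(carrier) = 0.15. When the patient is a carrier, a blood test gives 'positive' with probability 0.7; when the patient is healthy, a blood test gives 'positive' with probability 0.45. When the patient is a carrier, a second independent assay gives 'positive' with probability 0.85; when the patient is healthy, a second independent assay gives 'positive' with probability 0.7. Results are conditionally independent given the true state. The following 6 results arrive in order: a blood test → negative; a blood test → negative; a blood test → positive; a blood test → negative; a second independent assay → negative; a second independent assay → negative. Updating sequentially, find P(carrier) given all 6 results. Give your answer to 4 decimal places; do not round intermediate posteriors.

0.0110

After a blood test='negative': P(carrier) = 0.3·0.1500 / (0.3·0.1500 + 0.55·0.8500) ≈ 0.0878
After a blood test='negative': P(carrier) = 0.3·0.0878 / (0.3·0.0878 + 0.55·0.9122) ≈ 0.0499
After a blood test='positive': P(carrier) = 0.7·0.0499 / (0.7·0.0499 + 0.45·0.9501) ≈ 0.0755
After a blood test='negative': P(carrier) = 0.3·0.0755 / (0.3·0.0755 + 0.55·0.9245) ≈ 0.0426
After a second independent assay='negative': P(carrier) = 0.15·0.0426 / (0.15·0.0426 + 0.3·0.9574) ≈ 0.0218
After a second independent assay='negative': P(carrier) = 0.15·0.0218 / (0.15·0.0218 + 0.3·0.9782) ≈ 0.0110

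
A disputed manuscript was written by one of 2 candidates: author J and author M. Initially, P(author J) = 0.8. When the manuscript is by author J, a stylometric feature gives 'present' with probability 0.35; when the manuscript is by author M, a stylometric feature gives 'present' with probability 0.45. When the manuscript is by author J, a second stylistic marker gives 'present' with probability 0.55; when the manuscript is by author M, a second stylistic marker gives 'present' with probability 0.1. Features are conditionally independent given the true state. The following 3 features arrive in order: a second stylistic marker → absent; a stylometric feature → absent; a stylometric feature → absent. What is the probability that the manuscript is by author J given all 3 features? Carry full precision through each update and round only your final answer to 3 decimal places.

0.736

Apply Bayes' rule sequentially, carrying P(author J) forward.
After a second stylistic marker='absent': P(author J) = 0.45·0.8000 / (0.45·0.8000 + 0.9·0.2000) ≈ 0.6667
After a stylometric feature='absent': P(author J) = 0.65·0.6667 / (0.65·0.6667 + 0.55·0.3333) ≈ 0.7027
After a stylometric feature='absent': P(author J) = 0.65·0.7027 / (0.65·0.7027 + 0.55·0.2973) ≈ 0.7364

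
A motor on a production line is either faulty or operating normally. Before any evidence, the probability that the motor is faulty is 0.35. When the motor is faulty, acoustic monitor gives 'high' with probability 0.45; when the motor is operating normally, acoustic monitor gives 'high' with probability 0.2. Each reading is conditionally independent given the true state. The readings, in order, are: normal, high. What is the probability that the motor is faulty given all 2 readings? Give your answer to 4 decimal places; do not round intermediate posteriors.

0.4544

After 'normal': P(faulty) = 0.55·0.3500 / (0.55·0.3500 + 0.8·0.6500) ≈ 0.2702
After 'high': P(faulty) = 0.45·0.2702 / (0.45·0.2702 + 0.2·0.7298) ≈ 0.4544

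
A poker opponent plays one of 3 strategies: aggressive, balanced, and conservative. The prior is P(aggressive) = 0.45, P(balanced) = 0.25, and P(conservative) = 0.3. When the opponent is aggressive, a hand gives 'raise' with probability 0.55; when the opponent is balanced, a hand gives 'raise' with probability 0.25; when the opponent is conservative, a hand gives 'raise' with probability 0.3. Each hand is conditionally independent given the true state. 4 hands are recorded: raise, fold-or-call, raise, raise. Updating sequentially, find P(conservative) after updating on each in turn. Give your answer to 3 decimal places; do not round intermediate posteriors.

After 'raise': normaliser = 0.55·0.4500 + 0.25·0.2500 + 0.3·0.3000; P(aggressive) ≈ 0.6188, P(balanced) ≈ 0.1562, P(conservative) ≈ 0.2250
After 'fold-or-call': normaliser = 0.45·0.6188 + 0.75·0.1562 + 0.7·0.2250; P(aggressive) ≈ 0.5034, P(balanced) ≈ 0.2119, P(conservative) ≈ 0.2847
After 'raise': normaliser = 0.55·0.5034 + 0.25·0.2119 + 0.3·0.2847; P(aggressive) ≈ 0.6667, P(balanced) ≈ 0.1276, P(conservative) ≈ 0.2057
After 'raise': normaliser = 0.55·0.6667 + 0.25·0.1276 + 0.3·0.2057; P(aggressive) ≈ 0.7967, P(balanced) ≈ 0.0693, P(conservative) ≈ 0.1341

0.134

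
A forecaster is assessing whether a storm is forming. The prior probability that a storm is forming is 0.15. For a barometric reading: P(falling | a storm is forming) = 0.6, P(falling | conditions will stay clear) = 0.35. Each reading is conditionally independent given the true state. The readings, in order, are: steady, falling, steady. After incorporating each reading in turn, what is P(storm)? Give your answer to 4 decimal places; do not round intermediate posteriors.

After 'steady': P(storm) = 0.4·0.1500 / (0.4·0.1500 + 0.65·0.8500) ≈ 0.0980
After 'falling': P(storm) = 0.6·0.0980 / (0.6·0.0980 + 0.35·0.9020) ≈ 0.1569
After 'steady': P(storm) = 0.4·0.1569 / (0.4·0.1569 + 0.65·0.8431) ≈ 0.1028

0.1028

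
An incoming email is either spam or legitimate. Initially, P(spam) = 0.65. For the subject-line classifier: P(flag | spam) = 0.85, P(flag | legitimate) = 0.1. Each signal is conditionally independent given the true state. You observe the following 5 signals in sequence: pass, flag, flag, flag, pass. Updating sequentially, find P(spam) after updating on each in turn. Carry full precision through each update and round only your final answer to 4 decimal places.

0.9694

After 'pass': P(spam) = 0.15·0.6500 / (0.15·0.6500 + 0.9·0.3500) ≈ 0.2364
After 'flag': P(spam) = 0.85·0.2364 / (0.85·0.2364 + 0.1·0.7636) ≈ 0.7246
After 'flag': P(spam) = 0.85·0.7246 / (0.85·0.7246 + 0.1·0.2754) ≈ 0.9572
After 'flag': P(spam) = 0.85·0.9572 / (0.85·0.9572 + 0.1·0.0428) ≈ 0.9948
After 'pass': P(spam) = 0.15·0.9948 / (0.15·0.9948 + 0.9·0.0052) ≈ 0.9694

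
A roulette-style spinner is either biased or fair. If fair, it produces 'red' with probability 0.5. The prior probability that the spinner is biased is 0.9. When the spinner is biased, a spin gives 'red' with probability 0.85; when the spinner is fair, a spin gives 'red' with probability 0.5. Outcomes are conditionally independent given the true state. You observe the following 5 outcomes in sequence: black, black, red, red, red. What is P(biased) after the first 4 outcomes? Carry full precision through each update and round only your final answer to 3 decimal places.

0.701

Apply Bayes' rule sequentially, carrying P(biased) forward.
After 'black': P(biased) = 0.15·0.9000 / (0.15·0.9000 + 0.5·0.1000) ≈ 0.7297
After 'black': P(biased) = 0.15·0.7297 / (0.15·0.7297 + 0.5·0.2703) ≈ 0.4475
After 'red': P(biased) = 0.85·0.4475 / (0.85·0.4475 + 0.5·0.5525) ≈ 0.5793
After 'red': P(biased) = 0.85·0.5793 / (0.85·0.5793 + 0.5·0.4207) ≈ 0.7007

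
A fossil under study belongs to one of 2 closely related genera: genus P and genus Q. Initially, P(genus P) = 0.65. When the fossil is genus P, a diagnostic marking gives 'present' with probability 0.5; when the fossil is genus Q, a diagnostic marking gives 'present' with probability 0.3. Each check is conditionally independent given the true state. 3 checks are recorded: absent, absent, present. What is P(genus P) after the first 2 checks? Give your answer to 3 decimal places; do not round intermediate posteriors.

Apply Bayes' rule sequentially, carrying P(genus P) forward.
After 'absent': P(genus P) = 0.5·0.6500 / (0.5·0.6500 + 0.7·0.3500) ≈ 0.5702
After 'absent': P(genus P) = 0.5·0.5702 / (0.5·0.5702 + 0.7·0.4298) ≈ 0.4865

0.487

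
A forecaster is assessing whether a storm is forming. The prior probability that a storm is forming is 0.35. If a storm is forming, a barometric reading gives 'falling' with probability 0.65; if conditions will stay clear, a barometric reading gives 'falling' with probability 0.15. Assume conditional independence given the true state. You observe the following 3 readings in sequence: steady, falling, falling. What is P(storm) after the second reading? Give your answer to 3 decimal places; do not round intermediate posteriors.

0.490

After 'steady': P(storm) = 0.35·0.3500 / (0.35·0.3500 + 0.85·0.6500) ≈ 0.1815
After 'falling': P(storm) = 0.65·0.1815 / (0.65·0.1815 + 0.15·0.8185) ≈ 0.4900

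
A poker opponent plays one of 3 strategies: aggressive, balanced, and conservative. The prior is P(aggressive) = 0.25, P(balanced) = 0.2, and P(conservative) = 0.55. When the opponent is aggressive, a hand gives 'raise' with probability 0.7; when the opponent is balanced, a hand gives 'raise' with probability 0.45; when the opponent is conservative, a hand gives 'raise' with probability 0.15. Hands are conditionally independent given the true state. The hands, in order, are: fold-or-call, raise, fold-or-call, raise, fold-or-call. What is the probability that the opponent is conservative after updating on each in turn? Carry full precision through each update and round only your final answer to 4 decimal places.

0.4307

Each posterior becomes the prior for the next update.
After 'fold-or-call': normaliser = 0.3·0.2500 + 0.55·0.2000 + 0.85·0.5500; P(aggressive) ≈ 0.1149, P(balanced) ≈ 0.1686, P(conservative) ≈ 0.7165
After 'raise': normaliser = 0.7·0.1149 + 0.45·0.1686 + 0.15·0.7165; P(aggressive) ≈ 0.3050, P(balanced) ≈ 0.2876, P(conservative) ≈ 0.4074
After 'fold-or-call': normaliser = 0.3·0.3050 + 0.55·0.2876 + 0.85·0.4074; P(aggressive) ≈ 0.1535, P(balanced) ≈ 0.2654, P(conservative) ≈ 0.5811
After 'raise': normaliser = 0.7·0.1535 + 0.45·0.2654 + 0.15·0.5811; P(aggressive) ≈ 0.3422, P(balanced) ≈ 0.3803, P(conservative) ≈ 0.2775
After 'fold-or-call': normaliser = 0.3·0.3422 + 0.55·0.3803 + 0.85·0.2775; P(aggressive) ≈ 0.1874, P(balanced) ≈ 0.3819, P(conservative) ≈ 0.4307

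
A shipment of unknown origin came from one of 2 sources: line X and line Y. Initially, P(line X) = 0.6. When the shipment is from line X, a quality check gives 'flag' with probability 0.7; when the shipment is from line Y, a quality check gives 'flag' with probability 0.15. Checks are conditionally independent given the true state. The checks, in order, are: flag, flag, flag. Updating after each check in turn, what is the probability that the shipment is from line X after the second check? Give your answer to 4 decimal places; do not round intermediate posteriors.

0.9703

After 'flag': P(line X) = 0.7·0.6000 / (0.7·0.6000 + 0.15·0.4000) ≈ 0.8750
After 'flag': P(line X) = 0.7·0.8750 / (0.7·0.8750 + 0.15·0.1250) ≈ 0.9703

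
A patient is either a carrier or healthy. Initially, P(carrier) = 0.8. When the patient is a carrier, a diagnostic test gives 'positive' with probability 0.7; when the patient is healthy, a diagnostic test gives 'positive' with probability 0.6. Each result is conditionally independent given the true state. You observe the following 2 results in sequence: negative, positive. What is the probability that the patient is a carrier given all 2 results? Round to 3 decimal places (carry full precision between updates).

After 'negative': P(carrier) = 0.3·0.8000 / (0.3·0.8000 + 0.4·0.2000) ≈ 0.7500
After 'positive': P(carrier) = 0.7·0.7500 / (0.7·0.7500 + 0.6·0.2500) ≈ 0.7778

0.778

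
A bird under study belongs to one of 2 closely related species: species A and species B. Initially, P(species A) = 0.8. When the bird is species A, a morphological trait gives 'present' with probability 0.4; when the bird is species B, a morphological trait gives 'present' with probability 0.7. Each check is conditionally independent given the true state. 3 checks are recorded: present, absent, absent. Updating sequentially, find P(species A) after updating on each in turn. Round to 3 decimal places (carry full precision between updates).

0.901

After 'present': P(species A) = 0.4·0.8000 / (0.4·0.8000 + 0.7·0.2000) ≈ 0.6957
After 'absent': P(species A) = 0.6·0.6957 / (0.6·0.6957 + 0.3·0.3043) ≈ 0.8205
After 'absent': P(species A) = 0.6·0.8205 / (0.6·0.8205 + 0.3·0.1795) ≈ 0.9014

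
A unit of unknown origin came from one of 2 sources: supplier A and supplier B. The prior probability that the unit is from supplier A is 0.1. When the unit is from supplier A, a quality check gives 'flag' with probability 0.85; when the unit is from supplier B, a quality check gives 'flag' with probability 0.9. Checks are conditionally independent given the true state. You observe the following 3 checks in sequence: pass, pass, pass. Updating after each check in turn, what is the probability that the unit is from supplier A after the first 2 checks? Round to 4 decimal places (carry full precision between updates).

0.2000

Apply Bayes' rule sequentially, carrying P(supplier A) forward.
After 'pass': P(supplier A) = 0.15·0.1000 / (0.15·0.1000 + 0.1·0.9000) ≈ 0.1429
After 'pass': P(supplier A) = 0.15·0.1429 / (0.15·0.1429 + 0.1·0.8571) ≈ 0.2000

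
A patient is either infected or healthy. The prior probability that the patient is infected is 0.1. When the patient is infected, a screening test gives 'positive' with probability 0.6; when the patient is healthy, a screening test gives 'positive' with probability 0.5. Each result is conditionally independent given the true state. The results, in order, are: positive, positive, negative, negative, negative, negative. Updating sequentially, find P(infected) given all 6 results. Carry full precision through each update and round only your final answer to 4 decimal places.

After 'positive': P(infected) = 0.6·0.1000 / (0.6·0.1000 + 0.5·0.9000) ≈ 0.1176
After 'positive': P(infected) = 0.6·0.1176 / (0.6·0.1176 + 0.5·0.8824) ≈ 0.1379
After 'negative': P(infected) = 0.4·0.1379 / (0.4·0.1379 + 0.5·0.8621) ≈ 0.1135
After 'negative': P(infected) = 0.4·0.1135 / (0.4·0.1135 + 0.5·0.8865) ≈ 0.0929
After 'negative': P(infected) = 0.4·0.0929 / (0.4·0.0929 + 0.5·0.9071) ≈ 0.0757
After 'negative': P(infected) = 0.4·0.0757 / (0.4·0.0757 + 0.5·0.9243) ≈ 0.0615

0.0615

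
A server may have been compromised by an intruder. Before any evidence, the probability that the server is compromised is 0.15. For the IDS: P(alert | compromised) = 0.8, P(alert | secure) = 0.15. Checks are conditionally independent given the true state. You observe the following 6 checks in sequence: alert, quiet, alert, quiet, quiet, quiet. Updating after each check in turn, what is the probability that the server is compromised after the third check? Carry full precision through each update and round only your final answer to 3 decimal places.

Apply Bayes' rule sequentially, carrying P(compromised) forward.
After 'alert': P(compromised) = 0.8·0.1500 / (0.8·0.1500 + 0.15·0.8500) ≈ 0.4848
After 'quiet': P(compromised) = 0.2·0.4848 / (0.2·0.4848 + 0.85·0.5152) ≈ 0.1813
After 'alert': P(compromised) = 0.8·0.1813 / (0.8·0.1813 + 0.15·0.8187) ≈ 0.5415

0.542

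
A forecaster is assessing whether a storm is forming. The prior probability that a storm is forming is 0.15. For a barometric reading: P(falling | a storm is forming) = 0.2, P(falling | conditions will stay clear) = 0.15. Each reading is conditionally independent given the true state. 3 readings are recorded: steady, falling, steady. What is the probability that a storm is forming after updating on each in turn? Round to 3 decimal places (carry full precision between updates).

After 'steady': P(storm) = 0.8·0.1500 / (0.8·0.1500 + 0.85·0.8500) ≈ 0.1424
After 'falling': P(storm) = 0.2·0.1424 / (0.2·0.1424 + 0.15·0.8576) ≈ 0.1813
After 'steady': P(storm) = 0.8·0.1813 / (0.8·0.1813 + 0.85·0.8187) ≈ 0.1725

0.172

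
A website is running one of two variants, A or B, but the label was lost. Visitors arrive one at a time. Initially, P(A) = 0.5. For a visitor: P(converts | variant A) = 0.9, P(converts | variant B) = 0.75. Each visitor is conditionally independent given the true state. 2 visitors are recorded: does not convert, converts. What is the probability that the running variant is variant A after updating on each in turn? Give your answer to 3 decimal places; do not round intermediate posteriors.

0.324

Apply Bayes' rule sequentially, carrying P(A) forward.
After 'does not convert': P(A) = 0.1·0.5000 / (0.1·0.5000 + 0.25·0.5000) ≈ 0.2857
After 'converts': P(A) = 0.9·0.2857 / (0.9·0.2857 + 0.75·0.7143) ≈ 0.3243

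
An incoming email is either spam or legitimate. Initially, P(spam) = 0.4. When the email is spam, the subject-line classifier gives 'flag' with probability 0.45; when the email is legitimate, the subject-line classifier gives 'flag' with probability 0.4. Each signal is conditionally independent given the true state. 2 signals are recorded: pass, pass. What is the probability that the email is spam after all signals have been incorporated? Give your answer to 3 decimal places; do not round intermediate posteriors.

0.359

After 'pass': P(spam) = 0.55·0.4000 / (0.55·0.4000 + 0.6·0.6000) ≈ 0.3793
After 'pass': P(spam) = 0.55·0.3793 / (0.55·0.3793 + 0.6·0.6207) ≈ 0.3591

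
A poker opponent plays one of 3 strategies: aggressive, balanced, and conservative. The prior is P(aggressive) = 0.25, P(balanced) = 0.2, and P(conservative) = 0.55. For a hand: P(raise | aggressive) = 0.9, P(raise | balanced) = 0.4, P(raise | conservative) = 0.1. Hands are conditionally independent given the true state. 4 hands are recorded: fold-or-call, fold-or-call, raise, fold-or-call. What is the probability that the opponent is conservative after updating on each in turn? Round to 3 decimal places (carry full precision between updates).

0.696

After 'fold-or-call': normaliser = 0.1·0.2500 + 0.6·0.2000 + 0.9·0.5500; P(aggressive) ≈ 0.0391, P(balanced) ≈ 0.1875, P(conservative) ≈ 0.7734
After 'fold-or-call': normaliser = 0.1·0.0391 + 0.6·0.1875 + 0.9·0.7734; P(aggressive) ≈ 0.0048, P(balanced) ≈ 0.1385, P(conservative) ≈ 0.8567
After 'raise': normaliser = 0.9·0.0048 + 0.4·0.1385 + 0.1·0.8567; P(aggressive) ≈ 0.0298, P(balanced) ≈ 0.3810, P(conservative) ≈ 0.5893
After 'fold-or-call': normaliser = 0.1·0.0298 + 0.6·0.3810 + 0.9·0.5893; P(aggressive) ≈ 0.0039, P(balanced) ≈ 0.3000, P(conservative) ≈ 0.6961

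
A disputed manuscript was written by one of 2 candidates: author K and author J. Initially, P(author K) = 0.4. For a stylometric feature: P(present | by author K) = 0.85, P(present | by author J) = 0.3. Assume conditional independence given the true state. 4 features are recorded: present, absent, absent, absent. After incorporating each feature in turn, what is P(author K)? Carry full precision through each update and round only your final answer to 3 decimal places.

After 'present': P(author K) = 0.85·0.4000 / (0.85·0.4000 + 0.3·0.6000) ≈ 0.6538
After 'absent': P(author K) = 0.15·0.6538 / (0.15·0.6538 + 0.7·0.3462) ≈ 0.2881
After 'absent': P(author K) = 0.15·0.2881 / (0.15·0.2881 + 0.7·0.7119) ≈ 0.0798
After 'absent': P(author K) = 0.15·0.0798 / (0.15·0.0798 + 0.7·0.9202) ≈ 0.0182

0.018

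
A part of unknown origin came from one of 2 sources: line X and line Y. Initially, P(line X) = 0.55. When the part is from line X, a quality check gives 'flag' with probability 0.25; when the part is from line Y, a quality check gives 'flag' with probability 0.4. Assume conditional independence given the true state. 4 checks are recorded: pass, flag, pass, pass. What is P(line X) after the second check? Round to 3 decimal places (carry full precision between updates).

0.488

Each posterior becomes the prior for the next update.
After 'pass': P(line X) = 0.75·0.5500 / (0.75·0.5500 + 0.6·0.4500) ≈ 0.6044
After 'flag': P(line X) = 0.25·0.6044 / (0.25·0.6044 + 0.4·0.3956) ≈ 0.4885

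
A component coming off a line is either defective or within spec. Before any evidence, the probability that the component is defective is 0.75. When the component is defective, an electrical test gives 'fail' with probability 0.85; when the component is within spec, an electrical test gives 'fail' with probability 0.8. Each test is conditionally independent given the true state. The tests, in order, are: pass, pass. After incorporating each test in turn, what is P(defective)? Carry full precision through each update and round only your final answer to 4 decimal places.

0.6279

After 'pass': P(defective) = 0.15·0.7500 / (0.15·0.7500 + 0.2·0.2500) ≈ 0.6923
After 'pass': P(defective) = 0.15·0.6923 / (0.15·0.6923 + 0.2·0.3077) ≈ 0.6279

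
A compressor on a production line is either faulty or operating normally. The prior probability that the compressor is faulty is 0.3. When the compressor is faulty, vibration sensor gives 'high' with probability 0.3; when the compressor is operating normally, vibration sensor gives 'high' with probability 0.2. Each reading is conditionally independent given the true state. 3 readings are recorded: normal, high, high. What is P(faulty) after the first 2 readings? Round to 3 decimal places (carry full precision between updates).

0.360

Each posterior becomes the prior for the next update.
After 'normal': P(faulty) = 0.7·0.3000 / (0.7·0.3000 + 0.8·0.7000) ≈ 0.2727
After 'high': P(faulty) = 0.3·0.2727 / (0.3·0.2727 + 0.2·0.7273) ≈ 0.3600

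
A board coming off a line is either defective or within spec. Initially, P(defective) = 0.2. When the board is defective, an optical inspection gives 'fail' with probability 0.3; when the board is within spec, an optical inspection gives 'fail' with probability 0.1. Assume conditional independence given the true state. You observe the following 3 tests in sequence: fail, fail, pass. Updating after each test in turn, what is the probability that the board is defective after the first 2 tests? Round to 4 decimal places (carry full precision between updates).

0.6923

After 'fail': P(defective) = 0.3·0.2000 / (0.3·0.2000 + 0.1·0.8000) ≈ 0.4286
After 'fail': P(defective) = 0.3·0.4286 / (0.3·0.4286 + 0.1·0.5714) ≈ 0.6923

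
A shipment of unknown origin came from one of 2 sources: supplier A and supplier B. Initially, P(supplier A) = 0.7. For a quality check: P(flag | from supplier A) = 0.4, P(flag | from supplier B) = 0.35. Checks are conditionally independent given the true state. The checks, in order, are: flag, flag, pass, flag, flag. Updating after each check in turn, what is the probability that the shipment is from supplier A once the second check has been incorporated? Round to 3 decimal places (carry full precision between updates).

After 'flag': P(supplier A) = 0.4·0.7000 / (0.4·0.7000 + 0.35·0.3000) ≈ 0.7273
After 'flag': P(supplier A) = 0.4·0.7273 / (0.4·0.7273 + 0.35·0.2727) ≈ 0.7529

0.753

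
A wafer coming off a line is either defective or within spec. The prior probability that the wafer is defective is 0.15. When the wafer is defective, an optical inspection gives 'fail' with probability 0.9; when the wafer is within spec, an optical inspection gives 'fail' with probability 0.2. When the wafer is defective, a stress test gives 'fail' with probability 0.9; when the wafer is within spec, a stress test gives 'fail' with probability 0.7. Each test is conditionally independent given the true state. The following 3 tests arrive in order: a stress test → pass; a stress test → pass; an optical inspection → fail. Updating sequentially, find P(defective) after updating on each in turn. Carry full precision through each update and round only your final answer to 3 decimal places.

Apply Bayes' rule sequentially, carrying P(defective) forward.
After a stress test='pass': P(defective) = 0.1·0.1500 / (0.1·0.1500 + 0.3·0.8500) ≈ 0.0556
After a stress test='pass': P(defective) = 0.1·0.0556 / (0.1·0.0556 + 0.3·0.9444) ≈ 0.0192
After an optical inspection='fail': P(defective) = 0.9·0.0192 / (0.9·0.0192 + 0.2·0.9808) ≈ 0.0811

0.081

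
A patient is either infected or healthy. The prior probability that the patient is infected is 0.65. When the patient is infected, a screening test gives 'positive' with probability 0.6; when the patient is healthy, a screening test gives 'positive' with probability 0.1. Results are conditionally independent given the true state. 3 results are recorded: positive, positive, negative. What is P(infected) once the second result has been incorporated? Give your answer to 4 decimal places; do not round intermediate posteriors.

After 'positive': P(infected) = 0.6·0.6500 / (0.6·0.6500 + 0.1·0.3500) ≈ 0.9176
After 'positive': P(infected) = 0.6·0.9176 / (0.6·0.9176 + 0.1·0.0824) ≈ 0.9853

0.9853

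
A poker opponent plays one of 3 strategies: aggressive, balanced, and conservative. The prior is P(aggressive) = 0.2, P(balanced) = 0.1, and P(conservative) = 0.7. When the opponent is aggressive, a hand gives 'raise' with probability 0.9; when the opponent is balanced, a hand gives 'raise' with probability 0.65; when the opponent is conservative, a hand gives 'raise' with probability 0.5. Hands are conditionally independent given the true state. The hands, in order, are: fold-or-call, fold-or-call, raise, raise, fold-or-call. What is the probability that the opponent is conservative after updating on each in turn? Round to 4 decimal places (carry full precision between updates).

After 'fold-or-call': normaliser = 0.1·0.2000 + 0.35·0.1000 + 0.5·0.7000; P(aggressive) ≈ 0.0494, P(balanced) ≈ 0.0864, P(conservative) ≈ 0.8642
After 'fold-or-call': normaliser = 0.1·0.0494 + 0.35·0.0864 + 0.5·0.8642; P(aggressive) ≈ 0.0106, P(balanced) ≈ 0.0647, P(conservative) ≈ 0.9247
After 'raise': normaliser = 0.9·0.0106 + 0.65·0.0647 + 0.5·0.9247; P(aggressive) ≈ 0.0185, P(balanced) ≈ 0.0819, P(conservative) ≈ 0.8996
After 'raise': normaliser = 0.9·0.0185 + 0.65·0.0819 + 0.5·0.8996; P(aggressive) ≈ 0.0321, P(balanced) ≈ 0.1024, P(conservative) ≈ 0.8656
After 'fold-or-call': normaliser = 0.1·0.0321 + 0.35·0.1024 + 0.5·0.8656; P(aggressive) ≈ 0.0068, P(balanced) ≈ 0.0760, P(conservative) ≈ 0.9172

0.9172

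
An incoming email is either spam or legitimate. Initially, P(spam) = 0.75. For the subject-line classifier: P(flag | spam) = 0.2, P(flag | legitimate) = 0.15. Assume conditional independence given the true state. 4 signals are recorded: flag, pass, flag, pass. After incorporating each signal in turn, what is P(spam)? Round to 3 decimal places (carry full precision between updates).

After 'flag': P(spam) = 0.2·0.7500 / (0.2·0.7500 + 0.15·0.2500) ≈ 0.8000
After 'pass': P(spam) = 0.8·0.8000 / (0.8·0.8000 + 0.85·0.2000) ≈ 0.7901
After 'flag': P(spam) = 0.2·0.7901 / (0.2·0.7901 + 0.15·0.2099) ≈ 0.8339
After 'pass': P(spam) = 0.8·0.8339 / (0.8·0.8339 + 0.85·0.1661) ≈ 0.8253

0.825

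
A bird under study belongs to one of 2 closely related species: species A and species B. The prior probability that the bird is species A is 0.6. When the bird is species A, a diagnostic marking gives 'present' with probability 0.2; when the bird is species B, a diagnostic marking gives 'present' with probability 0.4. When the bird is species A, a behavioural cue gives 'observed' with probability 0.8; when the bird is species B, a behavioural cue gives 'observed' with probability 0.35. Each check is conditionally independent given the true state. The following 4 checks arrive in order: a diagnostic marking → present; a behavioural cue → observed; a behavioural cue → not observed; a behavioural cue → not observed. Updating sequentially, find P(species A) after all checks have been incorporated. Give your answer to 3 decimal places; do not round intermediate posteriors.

0.140

After a diagnostic marking='present': P(species A) = 0.2·0.6000 / (0.2·0.6000 + 0.4·0.4000) ≈ 0.4286
After a behavioural cue='observed': P(species A) = 0.8·0.4286 / (0.8·0.4286 + 0.35·0.5714) ≈ 0.6316
After a behavioural cue='not observed': P(species A) = 0.2·0.6316 / (0.2·0.6316 + 0.65·0.3684) ≈ 0.3453
After a behavioural cue='not observed': P(species A) = 0.2·0.3453 / (0.2·0.3453 + 0.65·0.6547) ≈ 0.1396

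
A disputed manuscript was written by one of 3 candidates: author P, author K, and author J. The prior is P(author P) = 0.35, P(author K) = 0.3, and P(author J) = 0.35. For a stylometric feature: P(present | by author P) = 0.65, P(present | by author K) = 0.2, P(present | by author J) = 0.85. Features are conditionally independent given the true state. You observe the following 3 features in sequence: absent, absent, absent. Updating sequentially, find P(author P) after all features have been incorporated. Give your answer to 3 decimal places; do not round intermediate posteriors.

Apply Bayes' rule sequentially, carrying P(author P) forward.
After 'absent': normaliser = 0.35·0.3500 + 0.8·0.3000 + 0.15·0.3500; P(author P) ≈ 0.2952, P(author K) ≈ 0.5783, P(author J) ≈ 0.1265
After 'absent': normaliser = 0.35·0.2952 + 0.8·0.5783 + 0.15·0.1265; P(author P) ≈ 0.1766, P(author K) ≈ 0.7909, P(author J) ≈ 0.0324
After 'absent': normaliser = 0.35·0.1766 + 0.8·0.7909 + 0.15·0.0324; P(author P) ≈ 0.0884, P(author K) ≈ 0.9047, P(author J) ≈ 0.0070

0.088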